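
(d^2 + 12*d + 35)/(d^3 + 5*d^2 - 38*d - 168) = (d + 5)/(d^2 - 2*d - 24)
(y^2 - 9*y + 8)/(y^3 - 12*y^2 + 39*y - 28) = (y - 8)/(y^2 - 11*y + 28)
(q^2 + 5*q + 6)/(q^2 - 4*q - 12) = (q + 3)/(q - 6)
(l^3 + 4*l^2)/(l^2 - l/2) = 2*l*(l + 4)/(2*l - 1)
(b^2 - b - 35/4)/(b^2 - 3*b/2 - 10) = (b - 7/2)/(b - 4)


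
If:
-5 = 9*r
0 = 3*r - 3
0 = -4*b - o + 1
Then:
No Solution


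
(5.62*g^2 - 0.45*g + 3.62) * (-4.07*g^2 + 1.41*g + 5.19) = -22.8734*g^4 + 9.7557*g^3 + 13.7999*g^2 + 2.7687*g + 18.7878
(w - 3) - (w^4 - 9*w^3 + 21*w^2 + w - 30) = -w^4 + 9*w^3 - 21*w^2 + 27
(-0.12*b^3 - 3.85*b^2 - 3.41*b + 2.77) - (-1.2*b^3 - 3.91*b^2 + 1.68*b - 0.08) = 1.08*b^3 + 0.0600000000000001*b^2 - 5.09*b + 2.85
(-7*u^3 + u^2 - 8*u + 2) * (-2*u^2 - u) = 14*u^5 + 5*u^4 + 15*u^3 + 4*u^2 - 2*u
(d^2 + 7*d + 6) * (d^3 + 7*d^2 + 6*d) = d^5 + 14*d^4 + 61*d^3 + 84*d^2 + 36*d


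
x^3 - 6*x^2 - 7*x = x*(x - 7)*(x + 1)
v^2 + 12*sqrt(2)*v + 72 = (v + 6*sqrt(2))^2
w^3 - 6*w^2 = w^2*(w - 6)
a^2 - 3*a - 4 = (a - 4)*(a + 1)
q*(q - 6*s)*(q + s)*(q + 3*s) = q^4 - 2*q^3*s - 21*q^2*s^2 - 18*q*s^3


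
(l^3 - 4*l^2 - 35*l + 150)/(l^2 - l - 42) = (l^2 - 10*l + 25)/(l - 7)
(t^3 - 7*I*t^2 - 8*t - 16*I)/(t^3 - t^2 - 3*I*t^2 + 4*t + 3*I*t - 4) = (t - 4*I)/(t - 1)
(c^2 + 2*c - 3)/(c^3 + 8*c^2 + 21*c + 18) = (c - 1)/(c^2 + 5*c + 6)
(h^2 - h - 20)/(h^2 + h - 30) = (h + 4)/(h + 6)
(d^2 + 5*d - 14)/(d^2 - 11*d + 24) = (d^2 + 5*d - 14)/(d^2 - 11*d + 24)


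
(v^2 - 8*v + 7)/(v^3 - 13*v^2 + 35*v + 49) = (v - 1)/(v^2 - 6*v - 7)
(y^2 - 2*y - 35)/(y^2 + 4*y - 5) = (y - 7)/(y - 1)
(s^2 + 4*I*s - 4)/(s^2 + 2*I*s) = (s + 2*I)/s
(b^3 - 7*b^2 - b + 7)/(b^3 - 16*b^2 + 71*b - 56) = (b + 1)/(b - 8)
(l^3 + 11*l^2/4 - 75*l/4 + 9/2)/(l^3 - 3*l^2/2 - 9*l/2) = (4*l^2 + 23*l - 6)/(2*l*(2*l + 3))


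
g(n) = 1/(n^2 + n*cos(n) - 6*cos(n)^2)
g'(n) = (n*sin(n) - 2*n - 12*sin(n)*cos(n) - cos(n))/(n^2 + n*cos(n) - 6*cos(n)^2)^2 = (n*sin(n) - 2*n - 6*sin(2*n) - cos(n))/(n^2 + n*cos(n) - 6*cos(n)^2)^2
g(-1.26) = 1.56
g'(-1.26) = 16.81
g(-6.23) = 0.04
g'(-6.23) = 0.01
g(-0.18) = -0.17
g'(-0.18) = 0.04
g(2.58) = 5.74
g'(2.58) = 81.34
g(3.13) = 1.50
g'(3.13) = -11.40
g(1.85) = 0.41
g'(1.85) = 0.25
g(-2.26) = 0.24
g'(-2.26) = 0.06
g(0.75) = -0.48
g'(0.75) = -1.75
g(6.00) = 0.03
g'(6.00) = -0.00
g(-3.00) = 0.16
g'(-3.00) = 0.15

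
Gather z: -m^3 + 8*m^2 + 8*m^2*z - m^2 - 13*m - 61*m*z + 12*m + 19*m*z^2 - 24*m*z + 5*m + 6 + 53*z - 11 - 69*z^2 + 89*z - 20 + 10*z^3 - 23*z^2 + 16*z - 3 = -m^3 + 7*m^2 + 4*m + 10*z^3 + z^2*(19*m - 92) + z*(8*m^2 - 85*m + 158) - 28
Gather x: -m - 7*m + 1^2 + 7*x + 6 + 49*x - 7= -8*m + 56*x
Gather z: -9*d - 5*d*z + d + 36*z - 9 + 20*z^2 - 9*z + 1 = -8*d + 20*z^2 + z*(27 - 5*d) - 8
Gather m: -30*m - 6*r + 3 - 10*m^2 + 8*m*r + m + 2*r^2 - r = -10*m^2 + m*(8*r - 29) + 2*r^2 - 7*r + 3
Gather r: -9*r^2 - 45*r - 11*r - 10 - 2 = -9*r^2 - 56*r - 12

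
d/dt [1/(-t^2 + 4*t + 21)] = 2*(t - 2)/(-t^2 + 4*t + 21)^2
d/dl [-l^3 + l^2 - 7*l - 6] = -3*l^2 + 2*l - 7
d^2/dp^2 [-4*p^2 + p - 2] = -8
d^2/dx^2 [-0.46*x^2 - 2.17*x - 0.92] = -0.920000000000000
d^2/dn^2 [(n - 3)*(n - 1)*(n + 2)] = 6*n - 4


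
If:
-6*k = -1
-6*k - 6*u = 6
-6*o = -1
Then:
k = 1/6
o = 1/6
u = -7/6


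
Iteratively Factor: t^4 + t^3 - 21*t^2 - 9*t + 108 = (t + 4)*(t^3 - 3*t^2 - 9*t + 27) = (t - 3)*(t + 4)*(t^2 - 9) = (t - 3)^2*(t + 4)*(t + 3)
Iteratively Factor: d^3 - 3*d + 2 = (d + 2)*(d^2 - 2*d + 1) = (d - 1)*(d + 2)*(d - 1)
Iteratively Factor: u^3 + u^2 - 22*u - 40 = (u + 4)*(u^2 - 3*u - 10) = (u + 2)*(u + 4)*(u - 5)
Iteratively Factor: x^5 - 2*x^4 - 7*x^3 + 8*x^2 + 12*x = (x)*(x^4 - 2*x^3 - 7*x^2 + 8*x + 12) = x*(x - 3)*(x^3 + x^2 - 4*x - 4) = x*(x - 3)*(x + 2)*(x^2 - x - 2) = x*(x - 3)*(x - 2)*(x + 2)*(x + 1)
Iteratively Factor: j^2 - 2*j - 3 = (j - 3)*(j + 1)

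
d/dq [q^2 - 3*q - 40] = 2*q - 3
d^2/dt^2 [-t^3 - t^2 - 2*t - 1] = -6*t - 2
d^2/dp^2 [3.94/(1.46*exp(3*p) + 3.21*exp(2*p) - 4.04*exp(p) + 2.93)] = ((-51.7716*exp(2*p) - 50.5896*exp(p) + 15.9176)*(1.46*exp(3*p) + 3.21*exp(2*p) - 4.04*exp(p) + 2.93) + 3.94*(4.38*exp(2*p) + 6.42*exp(p) - 4.04)*(8.76*exp(2*p) + 12.84*exp(p) - 8.08)*exp(p))*exp(p)/(1.46*exp(3*p) + 3.21*exp(2*p) - 4.04*exp(p) + 2.93)^3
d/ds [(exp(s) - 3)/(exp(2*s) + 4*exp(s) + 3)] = (-2*(exp(s) - 3)*(exp(s) + 2) + exp(2*s) + 4*exp(s) + 3)*exp(s)/(exp(2*s) + 4*exp(s) + 3)^2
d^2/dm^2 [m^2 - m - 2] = 2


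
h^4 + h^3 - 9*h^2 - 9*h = h*(h - 3)*(h + 1)*(h + 3)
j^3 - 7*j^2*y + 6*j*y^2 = j*(j - 6*y)*(j - y)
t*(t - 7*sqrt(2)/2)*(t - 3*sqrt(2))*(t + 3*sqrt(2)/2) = t^4 - 5*sqrt(2)*t^3 + 3*t^2/2 + 63*sqrt(2)*t/2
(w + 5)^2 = w^2 + 10*w + 25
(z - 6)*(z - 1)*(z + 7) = z^3 - 43*z + 42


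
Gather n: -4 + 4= 0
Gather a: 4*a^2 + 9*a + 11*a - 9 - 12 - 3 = 4*a^2 + 20*a - 24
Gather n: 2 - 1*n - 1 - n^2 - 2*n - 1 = -n^2 - 3*n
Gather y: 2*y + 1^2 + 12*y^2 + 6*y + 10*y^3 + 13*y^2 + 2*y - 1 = 10*y^3 + 25*y^2 + 10*y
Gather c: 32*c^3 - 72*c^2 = 32*c^3 - 72*c^2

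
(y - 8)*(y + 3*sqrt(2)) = y^2 - 8*y + 3*sqrt(2)*y - 24*sqrt(2)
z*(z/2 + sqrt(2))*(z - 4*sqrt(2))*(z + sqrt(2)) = z^4/2 - sqrt(2)*z^3/2 - 10*z^2 - 8*sqrt(2)*z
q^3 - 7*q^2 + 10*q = q*(q - 5)*(q - 2)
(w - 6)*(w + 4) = w^2 - 2*w - 24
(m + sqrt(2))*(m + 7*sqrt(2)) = m^2 + 8*sqrt(2)*m + 14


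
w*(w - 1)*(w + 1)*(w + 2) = w^4 + 2*w^3 - w^2 - 2*w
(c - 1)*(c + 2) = c^2 + c - 2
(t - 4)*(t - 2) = t^2 - 6*t + 8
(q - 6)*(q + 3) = q^2 - 3*q - 18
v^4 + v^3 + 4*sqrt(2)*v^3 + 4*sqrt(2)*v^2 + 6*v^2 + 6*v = v*(v + 3*sqrt(2))*(sqrt(2)*v/2 + 1)*(sqrt(2)*v + sqrt(2))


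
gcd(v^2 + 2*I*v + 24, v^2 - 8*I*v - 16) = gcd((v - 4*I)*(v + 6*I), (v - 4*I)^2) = v - 4*I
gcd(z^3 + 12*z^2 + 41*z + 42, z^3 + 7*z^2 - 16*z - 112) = z + 7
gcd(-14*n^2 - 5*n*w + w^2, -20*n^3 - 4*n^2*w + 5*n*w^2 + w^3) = 2*n + w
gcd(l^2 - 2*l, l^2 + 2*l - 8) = l - 2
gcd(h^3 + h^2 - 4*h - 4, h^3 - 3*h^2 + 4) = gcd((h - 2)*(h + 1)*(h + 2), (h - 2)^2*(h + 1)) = h^2 - h - 2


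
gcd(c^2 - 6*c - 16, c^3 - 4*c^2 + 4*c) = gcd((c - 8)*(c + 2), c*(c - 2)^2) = 1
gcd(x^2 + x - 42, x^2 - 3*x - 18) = x - 6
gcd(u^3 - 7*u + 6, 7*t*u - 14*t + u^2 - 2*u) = u - 2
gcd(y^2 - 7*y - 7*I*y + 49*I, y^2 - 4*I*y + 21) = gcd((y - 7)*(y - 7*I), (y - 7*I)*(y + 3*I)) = y - 7*I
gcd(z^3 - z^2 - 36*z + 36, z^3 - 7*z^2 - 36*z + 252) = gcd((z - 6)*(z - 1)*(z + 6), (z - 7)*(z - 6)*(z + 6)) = z^2 - 36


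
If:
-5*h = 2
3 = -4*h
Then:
No Solution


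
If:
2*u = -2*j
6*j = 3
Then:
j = 1/2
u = -1/2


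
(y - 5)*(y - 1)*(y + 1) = y^3 - 5*y^2 - y + 5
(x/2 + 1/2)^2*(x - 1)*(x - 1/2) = x^4/4 + x^3/8 - 3*x^2/8 - x/8 + 1/8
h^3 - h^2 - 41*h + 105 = (h - 5)*(h - 3)*(h + 7)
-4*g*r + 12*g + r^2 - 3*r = (-4*g + r)*(r - 3)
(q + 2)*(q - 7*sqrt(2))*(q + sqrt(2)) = q^3 - 6*sqrt(2)*q^2 + 2*q^2 - 12*sqrt(2)*q - 14*q - 28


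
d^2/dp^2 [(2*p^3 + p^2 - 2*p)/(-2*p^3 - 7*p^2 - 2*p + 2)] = 4*(12*p^6 + 24*p^5 + 24*p^4 + 20*p^3 + 15*p^2 + 30*p + 2)/(8*p^9 + 84*p^8 + 318*p^7 + 487*p^6 + 150*p^5 - 258*p^4 - 136*p^3 + 60*p^2 + 24*p - 8)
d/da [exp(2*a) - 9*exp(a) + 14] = (2*exp(a) - 9)*exp(a)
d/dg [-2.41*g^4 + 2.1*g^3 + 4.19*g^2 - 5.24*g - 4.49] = -9.64*g^3 + 6.3*g^2 + 8.38*g - 5.24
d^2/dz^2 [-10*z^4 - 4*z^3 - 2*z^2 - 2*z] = -120*z^2 - 24*z - 4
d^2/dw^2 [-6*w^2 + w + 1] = -12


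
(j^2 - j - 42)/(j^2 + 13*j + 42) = (j - 7)/(j + 7)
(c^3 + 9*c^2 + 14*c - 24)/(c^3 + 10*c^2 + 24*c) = (c - 1)/c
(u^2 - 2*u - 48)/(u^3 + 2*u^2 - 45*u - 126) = (u - 8)/(u^2 - 4*u - 21)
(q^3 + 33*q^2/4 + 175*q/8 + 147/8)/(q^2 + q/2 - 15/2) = (8*q^2 + 42*q + 49)/(4*(2*q - 5))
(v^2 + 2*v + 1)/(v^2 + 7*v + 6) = (v + 1)/(v + 6)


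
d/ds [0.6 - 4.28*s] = -4.28000000000000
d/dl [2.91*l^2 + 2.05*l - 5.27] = 5.82*l + 2.05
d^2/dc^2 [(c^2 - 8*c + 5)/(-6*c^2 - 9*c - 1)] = 4*(171*c^3 - 261*c^2 - 477*c - 224)/(216*c^6 + 972*c^5 + 1566*c^4 + 1053*c^3 + 261*c^2 + 27*c + 1)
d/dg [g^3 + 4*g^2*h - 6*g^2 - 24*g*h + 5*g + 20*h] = 3*g^2 + 8*g*h - 12*g - 24*h + 5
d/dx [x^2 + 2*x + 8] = 2*x + 2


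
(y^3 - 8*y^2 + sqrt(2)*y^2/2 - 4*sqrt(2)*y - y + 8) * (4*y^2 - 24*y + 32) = 4*y^5 - 56*y^4 + 2*sqrt(2)*y^4 - 28*sqrt(2)*y^3 + 220*y^3 - 200*y^2 + 112*sqrt(2)*y^2 - 224*y - 128*sqrt(2)*y + 256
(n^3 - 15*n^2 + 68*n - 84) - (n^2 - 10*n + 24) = n^3 - 16*n^2 + 78*n - 108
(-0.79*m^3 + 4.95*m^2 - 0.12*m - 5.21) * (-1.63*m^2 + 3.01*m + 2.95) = 1.2877*m^5 - 10.4464*m^4 + 12.7646*m^3 + 22.7336*m^2 - 16.0361*m - 15.3695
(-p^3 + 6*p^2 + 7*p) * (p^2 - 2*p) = -p^5 + 8*p^4 - 5*p^3 - 14*p^2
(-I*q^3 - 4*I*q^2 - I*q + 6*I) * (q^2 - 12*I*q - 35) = -I*q^5 - 12*q^4 - 4*I*q^4 - 48*q^3 + 34*I*q^3 - 12*q^2 + 146*I*q^2 + 72*q + 35*I*q - 210*I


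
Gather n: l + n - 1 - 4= l + n - 5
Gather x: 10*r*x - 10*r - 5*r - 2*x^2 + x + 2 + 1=-15*r - 2*x^2 + x*(10*r + 1) + 3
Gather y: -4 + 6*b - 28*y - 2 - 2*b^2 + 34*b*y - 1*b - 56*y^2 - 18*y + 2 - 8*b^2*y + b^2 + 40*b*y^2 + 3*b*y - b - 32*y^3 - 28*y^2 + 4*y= -b^2 + 4*b - 32*y^3 + y^2*(40*b - 84) + y*(-8*b^2 + 37*b - 42) - 4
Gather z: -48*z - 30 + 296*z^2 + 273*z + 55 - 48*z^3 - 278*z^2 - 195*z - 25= -48*z^3 + 18*z^2 + 30*z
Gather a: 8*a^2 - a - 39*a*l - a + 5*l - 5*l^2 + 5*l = 8*a^2 + a*(-39*l - 2) - 5*l^2 + 10*l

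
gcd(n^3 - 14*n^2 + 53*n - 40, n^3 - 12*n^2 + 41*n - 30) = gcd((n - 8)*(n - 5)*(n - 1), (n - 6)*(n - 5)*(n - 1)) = n^2 - 6*n + 5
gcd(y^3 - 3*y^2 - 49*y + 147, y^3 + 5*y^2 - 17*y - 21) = y^2 + 4*y - 21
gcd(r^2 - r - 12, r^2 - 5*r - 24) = r + 3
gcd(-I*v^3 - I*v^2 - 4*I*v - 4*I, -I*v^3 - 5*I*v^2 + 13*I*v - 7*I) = 1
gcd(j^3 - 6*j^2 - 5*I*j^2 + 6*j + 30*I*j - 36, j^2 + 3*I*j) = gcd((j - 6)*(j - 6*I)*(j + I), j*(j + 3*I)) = 1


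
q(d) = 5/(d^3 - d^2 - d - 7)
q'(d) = 5*(-3*d^2 + 2*d + 1)/(d^3 - d^2 - d - 7)^2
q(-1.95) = -0.31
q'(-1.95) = -0.27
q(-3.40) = -0.09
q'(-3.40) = -0.07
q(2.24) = -1.66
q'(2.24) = -5.25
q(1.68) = -0.74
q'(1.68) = -0.45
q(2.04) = -1.06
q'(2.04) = -1.67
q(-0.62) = -0.71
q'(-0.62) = -0.14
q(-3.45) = -0.09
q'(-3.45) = -0.07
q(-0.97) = -0.63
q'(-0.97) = -0.30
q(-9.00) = -0.00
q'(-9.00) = 0.00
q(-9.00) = -0.00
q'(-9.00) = 0.00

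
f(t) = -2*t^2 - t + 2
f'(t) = -4*t - 1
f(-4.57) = -35.20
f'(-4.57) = 17.28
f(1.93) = -7.38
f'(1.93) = -8.72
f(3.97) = -33.49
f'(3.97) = -16.88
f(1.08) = -1.41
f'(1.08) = -5.32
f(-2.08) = -4.57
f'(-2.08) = 7.32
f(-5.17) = -46.29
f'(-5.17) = 19.68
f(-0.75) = 1.62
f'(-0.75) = 2.00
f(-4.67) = -36.95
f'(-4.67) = 17.68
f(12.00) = -298.00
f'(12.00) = -49.00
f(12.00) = -298.00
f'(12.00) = -49.00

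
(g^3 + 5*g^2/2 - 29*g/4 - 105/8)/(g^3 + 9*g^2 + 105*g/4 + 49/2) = (4*g^2 - 4*g - 15)/(2*(2*g^2 + 11*g + 14))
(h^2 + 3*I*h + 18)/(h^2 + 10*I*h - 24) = (h - 3*I)/(h + 4*I)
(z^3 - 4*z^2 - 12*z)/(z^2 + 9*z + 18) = z*(z^2 - 4*z - 12)/(z^2 + 9*z + 18)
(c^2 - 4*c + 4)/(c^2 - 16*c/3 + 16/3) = 3*(c^2 - 4*c + 4)/(3*c^2 - 16*c + 16)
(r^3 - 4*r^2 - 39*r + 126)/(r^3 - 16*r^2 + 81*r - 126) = (r + 6)/(r - 6)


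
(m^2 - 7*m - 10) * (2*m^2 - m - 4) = 2*m^4 - 15*m^3 - 17*m^2 + 38*m + 40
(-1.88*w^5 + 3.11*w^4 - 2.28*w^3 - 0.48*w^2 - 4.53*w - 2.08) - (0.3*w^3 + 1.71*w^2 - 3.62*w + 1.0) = -1.88*w^5 + 3.11*w^4 - 2.58*w^3 - 2.19*w^2 - 0.91*w - 3.08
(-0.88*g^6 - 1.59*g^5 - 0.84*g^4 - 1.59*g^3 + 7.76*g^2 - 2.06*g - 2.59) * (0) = 0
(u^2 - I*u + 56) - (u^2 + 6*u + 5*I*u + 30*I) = -6*u - 6*I*u + 56 - 30*I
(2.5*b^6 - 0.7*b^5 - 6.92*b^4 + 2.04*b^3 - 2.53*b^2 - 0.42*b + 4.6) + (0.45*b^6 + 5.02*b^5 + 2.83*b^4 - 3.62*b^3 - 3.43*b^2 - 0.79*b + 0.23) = 2.95*b^6 + 4.32*b^5 - 4.09*b^4 - 1.58*b^3 - 5.96*b^2 - 1.21*b + 4.83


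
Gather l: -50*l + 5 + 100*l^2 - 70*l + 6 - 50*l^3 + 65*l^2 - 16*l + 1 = -50*l^3 + 165*l^2 - 136*l + 12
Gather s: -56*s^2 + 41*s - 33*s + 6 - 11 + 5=-56*s^2 + 8*s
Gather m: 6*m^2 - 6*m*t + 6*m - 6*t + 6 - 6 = 6*m^2 + m*(6 - 6*t) - 6*t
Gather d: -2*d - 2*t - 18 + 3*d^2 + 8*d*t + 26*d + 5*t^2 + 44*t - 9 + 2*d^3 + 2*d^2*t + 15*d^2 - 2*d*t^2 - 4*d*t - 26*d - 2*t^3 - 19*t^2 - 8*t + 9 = 2*d^3 + d^2*(2*t + 18) + d*(-2*t^2 + 4*t - 2) - 2*t^3 - 14*t^2 + 34*t - 18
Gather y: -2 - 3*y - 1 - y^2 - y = -y^2 - 4*y - 3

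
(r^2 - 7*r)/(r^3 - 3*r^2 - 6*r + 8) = r*(r - 7)/(r^3 - 3*r^2 - 6*r + 8)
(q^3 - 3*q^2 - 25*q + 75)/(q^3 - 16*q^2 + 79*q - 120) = (q + 5)/(q - 8)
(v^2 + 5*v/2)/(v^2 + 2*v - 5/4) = 2*v/(2*v - 1)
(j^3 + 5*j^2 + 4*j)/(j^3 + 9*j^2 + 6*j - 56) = j*(j + 1)/(j^2 + 5*j - 14)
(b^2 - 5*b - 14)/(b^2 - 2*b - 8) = (b - 7)/(b - 4)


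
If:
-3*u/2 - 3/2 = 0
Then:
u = -1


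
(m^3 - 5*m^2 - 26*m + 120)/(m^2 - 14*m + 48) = (m^2 + m - 20)/(m - 8)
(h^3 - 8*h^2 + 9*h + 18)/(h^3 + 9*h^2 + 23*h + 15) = (h^2 - 9*h + 18)/(h^2 + 8*h + 15)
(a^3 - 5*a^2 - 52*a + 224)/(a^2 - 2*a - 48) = (a^2 + 3*a - 28)/(a + 6)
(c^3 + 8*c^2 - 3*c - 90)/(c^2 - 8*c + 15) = (c^2 + 11*c + 30)/(c - 5)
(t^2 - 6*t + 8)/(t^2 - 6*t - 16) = (-t^2 + 6*t - 8)/(-t^2 + 6*t + 16)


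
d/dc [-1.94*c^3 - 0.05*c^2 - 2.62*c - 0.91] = -5.82*c^2 - 0.1*c - 2.62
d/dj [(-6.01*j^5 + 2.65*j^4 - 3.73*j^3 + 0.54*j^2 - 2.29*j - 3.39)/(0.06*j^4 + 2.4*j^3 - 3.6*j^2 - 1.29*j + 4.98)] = (-0.3606*j^8 - 28.848*j^7 + 71.4918*j^6 + 11.8668*j^5 - 147.3603*j^4 + 74.217*j^3 - 40.2588*j^2 - 19.0296*j - 15.7773)/(0.0036*j^8 + 0.288*j^7 + 5.328*j^6 - 17.4348*j^5 + 7.3656*j^4 + 33.192*j^3 - 34.1919*j^2 - 12.8484*j + 24.8004)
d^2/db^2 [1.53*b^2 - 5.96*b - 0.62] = 3.06000000000000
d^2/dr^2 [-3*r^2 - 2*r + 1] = -6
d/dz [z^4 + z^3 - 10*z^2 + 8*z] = 4*z^3 + 3*z^2 - 20*z + 8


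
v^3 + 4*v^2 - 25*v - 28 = (v - 4)*(v + 1)*(v + 7)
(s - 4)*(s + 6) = s^2 + 2*s - 24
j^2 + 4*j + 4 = (j + 2)^2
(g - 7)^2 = g^2 - 14*g + 49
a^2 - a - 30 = (a - 6)*(a + 5)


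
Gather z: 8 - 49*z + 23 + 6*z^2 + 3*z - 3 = 6*z^2 - 46*z + 28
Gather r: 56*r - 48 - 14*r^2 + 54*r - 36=-14*r^2 + 110*r - 84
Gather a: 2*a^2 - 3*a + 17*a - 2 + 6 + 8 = 2*a^2 + 14*a + 12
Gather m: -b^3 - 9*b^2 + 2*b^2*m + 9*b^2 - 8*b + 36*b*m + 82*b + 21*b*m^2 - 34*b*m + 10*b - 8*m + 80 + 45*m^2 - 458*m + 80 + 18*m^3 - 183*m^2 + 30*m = -b^3 + 84*b + 18*m^3 + m^2*(21*b - 138) + m*(2*b^2 + 2*b - 436) + 160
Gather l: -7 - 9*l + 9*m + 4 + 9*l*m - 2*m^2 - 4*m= l*(9*m - 9) - 2*m^2 + 5*m - 3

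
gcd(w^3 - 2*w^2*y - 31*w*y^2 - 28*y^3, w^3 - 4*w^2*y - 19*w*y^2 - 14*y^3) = -w^2 + 6*w*y + 7*y^2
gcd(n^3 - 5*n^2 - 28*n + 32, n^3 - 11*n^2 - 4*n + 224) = n^2 - 4*n - 32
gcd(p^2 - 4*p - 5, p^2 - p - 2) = p + 1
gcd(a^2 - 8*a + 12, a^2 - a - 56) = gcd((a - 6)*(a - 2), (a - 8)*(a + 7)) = 1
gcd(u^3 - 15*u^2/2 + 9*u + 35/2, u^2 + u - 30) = u - 5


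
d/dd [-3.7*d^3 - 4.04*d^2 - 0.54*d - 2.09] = -11.1*d^2 - 8.08*d - 0.54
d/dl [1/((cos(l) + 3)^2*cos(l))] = 3*(sin(l)/cos(l)^2 + tan(l))/(cos(l) + 3)^3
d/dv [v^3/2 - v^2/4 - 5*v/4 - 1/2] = 3*v^2/2 - v/2 - 5/4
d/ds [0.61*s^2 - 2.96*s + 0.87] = 1.22*s - 2.96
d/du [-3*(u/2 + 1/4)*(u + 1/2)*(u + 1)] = -9*u^2/2 - 6*u - 15/8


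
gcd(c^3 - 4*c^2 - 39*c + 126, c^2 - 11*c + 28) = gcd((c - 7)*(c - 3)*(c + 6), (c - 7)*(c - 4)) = c - 7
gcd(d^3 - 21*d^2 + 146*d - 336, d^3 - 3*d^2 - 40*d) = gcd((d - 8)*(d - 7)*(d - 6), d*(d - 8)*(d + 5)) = d - 8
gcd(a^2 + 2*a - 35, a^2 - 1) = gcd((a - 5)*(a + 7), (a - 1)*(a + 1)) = 1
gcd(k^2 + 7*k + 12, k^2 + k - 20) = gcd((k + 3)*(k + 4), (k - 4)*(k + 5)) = 1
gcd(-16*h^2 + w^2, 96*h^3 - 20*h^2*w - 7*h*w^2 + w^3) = 4*h + w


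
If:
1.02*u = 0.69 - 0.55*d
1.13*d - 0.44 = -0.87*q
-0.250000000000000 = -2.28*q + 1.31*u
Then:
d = 0.01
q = 0.50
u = 0.67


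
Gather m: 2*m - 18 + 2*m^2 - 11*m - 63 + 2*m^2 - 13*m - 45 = 4*m^2 - 22*m - 126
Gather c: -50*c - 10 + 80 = 70 - 50*c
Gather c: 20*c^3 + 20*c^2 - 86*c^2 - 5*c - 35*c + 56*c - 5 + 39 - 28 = 20*c^3 - 66*c^2 + 16*c + 6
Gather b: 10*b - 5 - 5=10*b - 10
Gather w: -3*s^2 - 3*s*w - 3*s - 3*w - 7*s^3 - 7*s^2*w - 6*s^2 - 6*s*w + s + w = -7*s^3 - 9*s^2 - 2*s + w*(-7*s^2 - 9*s - 2)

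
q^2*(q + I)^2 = q^4 + 2*I*q^3 - q^2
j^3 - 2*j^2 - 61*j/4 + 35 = (j - 7/2)*(j - 5/2)*(j + 4)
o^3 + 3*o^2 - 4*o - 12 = (o - 2)*(o + 2)*(o + 3)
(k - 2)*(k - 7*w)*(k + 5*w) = k^3 - 2*k^2*w - 2*k^2 - 35*k*w^2 + 4*k*w + 70*w^2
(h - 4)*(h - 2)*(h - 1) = h^3 - 7*h^2 + 14*h - 8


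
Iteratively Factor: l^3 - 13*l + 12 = (l - 1)*(l^2 + l - 12) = (l - 1)*(l + 4)*(l - 3)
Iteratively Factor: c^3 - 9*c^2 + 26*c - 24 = (c - 3)*(c^2 - 6*c + 8) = (c - 3)*(c - 2)*(c - 4)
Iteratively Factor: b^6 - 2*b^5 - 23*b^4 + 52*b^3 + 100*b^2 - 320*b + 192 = (b - 2)*(b^5 - 23*b^3 + 6*b^2 + 112*b - 96) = (b - 2)*(b + 4)*(b^4 - 4*b^3 - 7*b^2 + 34*b - 24) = (b - 2)^2*(b + 4)*(b^3 - 2*b^2 - 11*b + 12) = (b - 2)^2*(b - 1)*(b + 4)*(b^2 - b - 12) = (b - 2)^2*(b - 1)*(b + 3)*(b + 4)*(b - 4)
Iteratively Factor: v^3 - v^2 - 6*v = (v + 2)*(v^2 - 3*v) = (v - 3)*(v + 2)*(v)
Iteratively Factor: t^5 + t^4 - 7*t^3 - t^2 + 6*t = (t + 3)*(t^4 - 2*t^3 - t^2 + 2*t) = (t + 1)*(t + 3)*(t^3 - 3*t^2 + 2*t) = (t - 1)*(t + 1)*(t + 3)*(t^2 - 2*t) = t*(t - 1)*(t + 1)*(t + 3)*(t - 2)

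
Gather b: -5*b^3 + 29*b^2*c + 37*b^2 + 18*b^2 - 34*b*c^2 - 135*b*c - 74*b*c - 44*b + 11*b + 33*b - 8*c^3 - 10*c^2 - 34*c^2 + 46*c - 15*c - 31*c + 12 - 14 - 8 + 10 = -5*b^3 + b^2*(29*c + 55) + b*(-34*c^2 - 209*c) - 8*c^3 - 44*c^2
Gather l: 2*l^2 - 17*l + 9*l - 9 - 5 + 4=2*l^2 - 8*l - 10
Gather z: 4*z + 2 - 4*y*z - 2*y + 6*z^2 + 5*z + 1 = -2*y + 6*z^2 + z*(9 - 4*y) + 3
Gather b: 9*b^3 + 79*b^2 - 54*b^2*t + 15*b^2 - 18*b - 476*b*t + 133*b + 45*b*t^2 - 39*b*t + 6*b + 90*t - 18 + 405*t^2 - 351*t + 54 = 9*b^3 + b^2*(94 - 54*t) + b*(45*t^2 - 515*t + 121) + 405*t^2 - 261*t + 36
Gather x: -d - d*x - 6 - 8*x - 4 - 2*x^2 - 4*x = -d - 2*x^2 + x*(-d - 12) - 10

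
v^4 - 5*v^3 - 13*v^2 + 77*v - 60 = (v - 5)*(v - 3)*(v - 1)*(v + 4)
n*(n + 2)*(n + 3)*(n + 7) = n^4 + 12*n^3 + 41*n^2 + 42*n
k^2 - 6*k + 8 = (k - 4)*(k - 2)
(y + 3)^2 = y^2 + 6*y + 9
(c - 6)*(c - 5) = c^2 - 11*c + 30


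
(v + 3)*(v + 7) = v^2 + 10*v + 21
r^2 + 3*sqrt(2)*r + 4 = (r + sqrt(2))*(r + 2*sqrt(2))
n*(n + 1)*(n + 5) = n^3 + 6*n^2 + 5*n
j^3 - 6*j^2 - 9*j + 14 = (j - 7)*(j - 1)*(j + 2)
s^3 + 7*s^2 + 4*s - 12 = (s - 1)*(s + 2)*(s + 6)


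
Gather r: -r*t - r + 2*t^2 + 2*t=r*(-t - 1) + 2*t^2 + 2*t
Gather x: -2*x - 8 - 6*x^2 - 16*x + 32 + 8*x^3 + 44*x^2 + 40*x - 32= 8*x^3 + 38*x^2 + 22*x - 8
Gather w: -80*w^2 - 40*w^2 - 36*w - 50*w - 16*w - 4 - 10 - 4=-120*w^2 - 102*w - 18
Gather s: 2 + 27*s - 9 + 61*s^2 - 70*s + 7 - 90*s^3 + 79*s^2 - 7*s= -90*s^3 + 140*s^2 - 50*s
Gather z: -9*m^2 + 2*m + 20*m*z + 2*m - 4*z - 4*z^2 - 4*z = -9*m^2 + 4*m - 4*z^2 + z*(20*m - 8)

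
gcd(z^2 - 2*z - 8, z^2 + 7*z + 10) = z + 2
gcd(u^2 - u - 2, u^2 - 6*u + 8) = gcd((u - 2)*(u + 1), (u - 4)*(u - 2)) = u - 2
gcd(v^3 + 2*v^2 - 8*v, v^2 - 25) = 1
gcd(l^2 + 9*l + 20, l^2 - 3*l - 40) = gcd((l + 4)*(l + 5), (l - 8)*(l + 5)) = l + 5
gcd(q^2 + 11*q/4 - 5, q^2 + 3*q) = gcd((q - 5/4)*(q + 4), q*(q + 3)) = 1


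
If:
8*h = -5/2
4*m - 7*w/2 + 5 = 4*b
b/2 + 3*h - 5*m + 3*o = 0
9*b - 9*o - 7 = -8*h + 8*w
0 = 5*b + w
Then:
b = -103/1618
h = -5/16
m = -13399/12944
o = -3403/2427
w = 515/1618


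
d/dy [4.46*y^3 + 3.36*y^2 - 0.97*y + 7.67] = 13.38*y^2 + 6.72*y - 0.97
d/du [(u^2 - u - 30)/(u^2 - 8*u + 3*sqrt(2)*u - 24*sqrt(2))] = ((2*u - 1)*(u^2 - 8*u + 3*sqrt(2)*u - 24*sqrt(2)) + (2*u - 8 + 3*sqrt(2))*(-u^2 + u + 30))/(u^2 - 8*u + 3*sqrt(2)*u - 24*sqrt(2))^2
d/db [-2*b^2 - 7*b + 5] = -4*b - 7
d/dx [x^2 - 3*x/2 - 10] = 2*x - 3/2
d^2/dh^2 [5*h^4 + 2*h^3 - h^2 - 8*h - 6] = 60*h^2 + 12*h - 2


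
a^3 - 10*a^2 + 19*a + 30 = (a - 6)*(a - 5)*(a + 1)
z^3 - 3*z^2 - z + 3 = (z - 3)*(z - 1)*(z + 1)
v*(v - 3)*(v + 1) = v^3 - 2*v^2 - 3*v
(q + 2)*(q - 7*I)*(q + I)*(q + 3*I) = q^4 + 2*q^3 - 3*I*q^3 + 25*q^2 - 6*I*q^2 + 50*q + 21*I*q + 42*I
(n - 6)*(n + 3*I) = n^2 - 6*n + 3*I*n - 18*I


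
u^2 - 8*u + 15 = (u - 5)*(u - 3)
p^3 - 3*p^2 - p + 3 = (p - 3)*(p - 1)*(p + 1)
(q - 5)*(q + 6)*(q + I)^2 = q^4 + q^3 + 2*I*q^3 - 31*q^2 + 2*I*q^2 - q - 60*I*q + 30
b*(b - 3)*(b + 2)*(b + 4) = b^4 + 3*b^3 - 10*b^2 - 24*b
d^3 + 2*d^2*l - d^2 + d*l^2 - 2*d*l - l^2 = (d - 1)*(d + l)^2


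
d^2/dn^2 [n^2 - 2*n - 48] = 2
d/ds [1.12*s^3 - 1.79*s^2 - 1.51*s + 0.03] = 3.36*s^2 - 3.58*s - 1.51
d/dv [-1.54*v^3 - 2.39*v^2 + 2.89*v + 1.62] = -4.62*v^2 - 4.78*v + 2.89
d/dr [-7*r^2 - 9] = -14*r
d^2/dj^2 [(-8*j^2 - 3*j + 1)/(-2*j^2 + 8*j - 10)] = (35*j^3 - 123*j^2 - 33*j + 249)/(j^6 - 12*j^5 + 63*j^4 - 184*j^3 + 315*j^2 - 300*j + 125)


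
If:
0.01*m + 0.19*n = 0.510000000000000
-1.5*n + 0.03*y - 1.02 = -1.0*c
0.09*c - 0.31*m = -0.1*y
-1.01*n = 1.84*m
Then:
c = 5.45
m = -1.52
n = 2.76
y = -9.61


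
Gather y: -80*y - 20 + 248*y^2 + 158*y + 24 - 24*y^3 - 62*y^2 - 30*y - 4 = -24*y^3 + 186*y^2 + 48*y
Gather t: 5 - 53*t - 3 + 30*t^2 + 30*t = 30*t^2 - 23*t + 2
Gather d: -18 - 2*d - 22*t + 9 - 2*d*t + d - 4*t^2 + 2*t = d*(-2*t - 1) - 4*t^2 - 20*t - 9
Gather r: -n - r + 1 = -n - r + 1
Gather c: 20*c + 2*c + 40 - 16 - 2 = 22*c + 22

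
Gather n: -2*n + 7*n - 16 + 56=5*n + 40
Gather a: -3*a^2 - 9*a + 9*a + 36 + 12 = 48 - 3*a^2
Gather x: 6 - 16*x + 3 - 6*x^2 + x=-6*x^2 - 15*x + 9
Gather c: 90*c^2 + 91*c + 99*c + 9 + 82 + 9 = 90*c^2 + 190*c + 100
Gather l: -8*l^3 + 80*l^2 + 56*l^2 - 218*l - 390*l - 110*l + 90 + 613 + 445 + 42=-8*l^3 + 136*l^2 - 718*l + 1190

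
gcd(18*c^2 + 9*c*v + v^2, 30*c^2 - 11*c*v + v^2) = 1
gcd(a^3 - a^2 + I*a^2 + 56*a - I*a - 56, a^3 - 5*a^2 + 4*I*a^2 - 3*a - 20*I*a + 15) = 1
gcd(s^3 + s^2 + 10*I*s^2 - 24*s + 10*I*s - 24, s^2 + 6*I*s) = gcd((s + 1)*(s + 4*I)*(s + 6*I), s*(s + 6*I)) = s + 6*I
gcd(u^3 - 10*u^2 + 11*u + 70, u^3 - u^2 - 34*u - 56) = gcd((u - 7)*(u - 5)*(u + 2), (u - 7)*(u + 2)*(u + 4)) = u^2 - 5*u - 14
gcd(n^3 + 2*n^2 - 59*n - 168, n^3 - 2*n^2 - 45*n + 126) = n + 7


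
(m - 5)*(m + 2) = m^2 - 3*m - 10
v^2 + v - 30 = (v - 5)*(v + 6)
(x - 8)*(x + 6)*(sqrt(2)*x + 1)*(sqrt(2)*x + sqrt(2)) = 2*x^4 - 2*x^3 + sqrt(2)*x^3 - 100*x^2 - sqrt(2)*x^2 - 96*x - 50*sqrt(2)*x - 48*sqrt(2)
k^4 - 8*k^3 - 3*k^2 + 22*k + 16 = (k - 8)*(k - 2)*(k + 1)^2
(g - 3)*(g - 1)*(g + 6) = g^3 + 2*g^2 - 21*g + 18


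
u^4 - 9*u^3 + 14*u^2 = u^2*(u - 7)*(u - 2)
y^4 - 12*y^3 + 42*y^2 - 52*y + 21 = (y - 7)*(y - 3)*(y - 1)^2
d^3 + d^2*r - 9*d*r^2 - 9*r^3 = (d - 3*r)*(d + r)*(d + 3*r)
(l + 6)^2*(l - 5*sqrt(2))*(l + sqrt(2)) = l^4 - 4*sqrt(2)*l^3 + 12*l^3 - 48*sqrt(2)*l^2 + 26*l^2 - 144*sqrt(2)*l - 120*l - 360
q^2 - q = q*(q - 1)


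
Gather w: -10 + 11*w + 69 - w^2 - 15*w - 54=-w^2 - 4*w + 5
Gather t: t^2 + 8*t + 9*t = t^2 + 17*t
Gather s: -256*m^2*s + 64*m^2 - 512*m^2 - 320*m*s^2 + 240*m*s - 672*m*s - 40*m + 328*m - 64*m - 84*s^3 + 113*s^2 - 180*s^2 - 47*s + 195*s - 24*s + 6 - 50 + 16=-448*m^2 + 224*m - 84*s^3 + s^2*(-320*m - 67) + s*(-256*m^2 - 432*m + 124) - 28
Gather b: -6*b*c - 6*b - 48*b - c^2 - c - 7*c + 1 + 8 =b*(-6*c - 54) - c^2 - 8*c + 9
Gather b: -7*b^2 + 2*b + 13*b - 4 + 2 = -7*b^2 + 15*b - 2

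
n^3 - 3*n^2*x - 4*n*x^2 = n*(n - 4*x)*(n + x)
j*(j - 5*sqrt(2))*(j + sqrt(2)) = j^3 - 4*sqrt(2)*j^2 - 10*j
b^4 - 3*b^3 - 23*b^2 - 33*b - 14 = (b - 7)*(b + 1)^2*(b + 2)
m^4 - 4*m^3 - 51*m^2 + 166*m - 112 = (m - 8)*(m - 2)*(m - 1)*(m + 7)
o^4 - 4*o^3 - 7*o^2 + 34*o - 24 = (o - 4)*(o - 2)*(o - 1)*(o + 3)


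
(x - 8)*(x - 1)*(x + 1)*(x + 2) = x^4 - 6*x^3 - 17*x^2 + 6*x + 16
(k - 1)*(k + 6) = k^2 + 5*k - 6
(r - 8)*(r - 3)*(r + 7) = r^3 - 4*r^2 - 53*r + 168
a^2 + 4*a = a*(a + 4)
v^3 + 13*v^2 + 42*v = v*(v + 6)*(v + 7)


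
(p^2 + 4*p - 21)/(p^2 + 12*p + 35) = (p - 3)/(p + 5)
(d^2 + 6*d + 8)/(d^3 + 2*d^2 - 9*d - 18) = (d + 4)/(d^2 - 9)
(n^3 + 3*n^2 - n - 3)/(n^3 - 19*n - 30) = (n^2 - 1)/(n^2 - 3*n - 10)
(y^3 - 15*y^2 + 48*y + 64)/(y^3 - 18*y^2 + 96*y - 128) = (y + 1)/(y - 2)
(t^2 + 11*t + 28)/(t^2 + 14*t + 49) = (t + 4)/(t + 7)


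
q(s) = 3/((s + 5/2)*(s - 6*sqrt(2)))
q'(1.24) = 0.01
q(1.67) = -0.11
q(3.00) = -0.10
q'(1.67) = 0.01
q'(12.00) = -0.02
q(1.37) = -0.11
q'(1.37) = 0.01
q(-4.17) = 0.14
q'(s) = -3/((s + 5/2)*(s - 6*sqrt(2))^2) - 3/((s + 5/2)^2*(s - 6*sqrt(2)))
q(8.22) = -1.05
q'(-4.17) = 0.10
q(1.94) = -0.10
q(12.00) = 0.06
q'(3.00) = 0.00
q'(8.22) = -3.88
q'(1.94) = 0.01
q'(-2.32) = 8.43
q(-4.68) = 0.10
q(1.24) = -0.11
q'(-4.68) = 0.06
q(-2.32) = -1.54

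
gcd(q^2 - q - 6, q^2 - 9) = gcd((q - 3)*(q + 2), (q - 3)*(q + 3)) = q - 3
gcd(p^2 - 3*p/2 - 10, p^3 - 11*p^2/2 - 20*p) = p + 5/2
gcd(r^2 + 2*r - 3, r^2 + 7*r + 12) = r + 3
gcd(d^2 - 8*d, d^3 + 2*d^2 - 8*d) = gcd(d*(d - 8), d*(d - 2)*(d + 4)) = d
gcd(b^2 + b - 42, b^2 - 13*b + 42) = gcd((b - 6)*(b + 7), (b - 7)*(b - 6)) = b - 6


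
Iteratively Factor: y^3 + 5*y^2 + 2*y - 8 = (y - 1)*(y^2 + 6*y + 8) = (y - 1)*(y + 2)*(y + 4)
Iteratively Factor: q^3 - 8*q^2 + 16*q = (q - 4)*(q^2 - 4*q) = q*(q - 4)*(q - 4)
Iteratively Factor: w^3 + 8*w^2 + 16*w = (w + 4)*(w^2 + 4*w) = (w + 4)^2*(w)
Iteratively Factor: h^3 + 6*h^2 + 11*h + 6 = (h + 3)*(h^2 + 3*h + 2) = (h + 1)*(h + 3)*(h + 2)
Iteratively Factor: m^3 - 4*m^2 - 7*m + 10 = (m + 2)*(m^2 - 6*m + 5) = (m - 1)*(m + 2)*(m - 5)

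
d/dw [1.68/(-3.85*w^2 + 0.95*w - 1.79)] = (12.936*w - 1.596)/(3.85*w^2 - 0.95*w + 1.79)^2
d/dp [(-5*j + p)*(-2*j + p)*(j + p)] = 3*j^2 - 12*j*p + 3*p^2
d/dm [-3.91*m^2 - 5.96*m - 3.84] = -7.82*m - 5.96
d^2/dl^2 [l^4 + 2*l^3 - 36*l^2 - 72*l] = 12*l^2 + 12*l - 72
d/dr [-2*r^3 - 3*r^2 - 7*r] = -6*r^2 - 6*r - 7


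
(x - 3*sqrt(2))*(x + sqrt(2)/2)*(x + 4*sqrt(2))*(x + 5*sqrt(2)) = x^4 + 13*sqrt(2)*x^3/2 - 8*x^2 - 127*sqrt(2)*x - 120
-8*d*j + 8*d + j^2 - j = (-8*d + j)*(j - 1)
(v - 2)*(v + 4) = v^2 + 2*v - 8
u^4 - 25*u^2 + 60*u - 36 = (u - 3)*(u - 2)*(u - 1)*(u + 6)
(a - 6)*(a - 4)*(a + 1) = a^3 - 9*a^2 + 14*a + 24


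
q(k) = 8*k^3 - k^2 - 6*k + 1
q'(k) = 24*k^2 - 2*k - 6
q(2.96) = 181.95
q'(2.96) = 198.36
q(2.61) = 120.76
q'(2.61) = 152.27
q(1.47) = 15.43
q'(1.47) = 42.92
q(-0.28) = 2.43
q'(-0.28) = -3.56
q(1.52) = 17.66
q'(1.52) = 46.41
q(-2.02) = -56.90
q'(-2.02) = 95.97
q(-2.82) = -169.44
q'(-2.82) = 190.50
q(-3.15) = -240.07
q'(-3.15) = 238.44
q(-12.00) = -13895.00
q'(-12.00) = 3474.00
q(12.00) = 13609.00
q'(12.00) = 3426.00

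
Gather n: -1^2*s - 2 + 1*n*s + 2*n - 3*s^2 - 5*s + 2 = n*(s + 2) - 3*s^2 - 6*s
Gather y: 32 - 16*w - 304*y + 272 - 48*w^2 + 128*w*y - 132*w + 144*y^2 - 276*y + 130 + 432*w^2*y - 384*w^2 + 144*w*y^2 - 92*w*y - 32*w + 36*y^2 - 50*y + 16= -432*w^2 - 180*w + y^2*(144*w + 180) + y*(432*w^2 + 36*w - 630) + 450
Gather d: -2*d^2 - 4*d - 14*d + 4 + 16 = -2*d^2 - 18*d + 20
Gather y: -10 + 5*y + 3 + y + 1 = 6*y - 6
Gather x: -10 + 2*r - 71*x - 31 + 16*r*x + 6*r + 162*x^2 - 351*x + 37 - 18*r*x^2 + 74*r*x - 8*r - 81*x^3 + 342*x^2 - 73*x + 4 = -81*x^3 + x^2*(504 - 18*r) + x*(90*r - 495)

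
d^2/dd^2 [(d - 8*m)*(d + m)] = 2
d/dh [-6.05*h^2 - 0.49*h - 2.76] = -12.1*h - 0.49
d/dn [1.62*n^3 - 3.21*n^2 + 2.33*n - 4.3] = 4.86*n^2 - 6.42*n + 2.33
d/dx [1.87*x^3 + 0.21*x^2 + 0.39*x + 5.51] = 5.61*x^2 + 0.42*x + 0.39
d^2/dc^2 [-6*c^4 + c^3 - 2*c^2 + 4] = -72*c^2 + 6*c - 4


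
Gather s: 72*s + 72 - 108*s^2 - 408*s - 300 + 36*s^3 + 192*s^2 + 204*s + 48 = 36*s^3 + 84*s^2 - 132*s - 180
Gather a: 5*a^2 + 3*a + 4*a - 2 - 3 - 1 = 5*a^2 + 7*a - 6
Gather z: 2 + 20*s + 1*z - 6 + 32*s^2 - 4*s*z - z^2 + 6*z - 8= 32*s^2 + 20*s - z^2 + z*(7 - 4*s) - 12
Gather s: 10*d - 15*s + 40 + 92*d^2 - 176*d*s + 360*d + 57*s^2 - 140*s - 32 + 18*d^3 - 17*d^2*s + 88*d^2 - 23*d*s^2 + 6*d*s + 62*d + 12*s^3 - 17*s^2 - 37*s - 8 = 18*d^3 + 180*d^2 + 432*d + 12*s^3 + s^2*(40 - 23*d) + s*(-17*d^2 - 170*d - 192)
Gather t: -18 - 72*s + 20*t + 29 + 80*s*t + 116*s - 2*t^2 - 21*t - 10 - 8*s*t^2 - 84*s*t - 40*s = 4*s + t^2*(-8*s - 2) + t*(-4*s - 1) + 1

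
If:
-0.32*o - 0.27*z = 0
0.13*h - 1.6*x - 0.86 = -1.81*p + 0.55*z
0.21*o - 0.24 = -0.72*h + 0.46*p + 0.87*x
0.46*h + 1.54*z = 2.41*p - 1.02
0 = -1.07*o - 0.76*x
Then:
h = 4.10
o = -1.21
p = 2.12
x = 1.70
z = 1.43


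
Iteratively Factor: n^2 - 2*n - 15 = (n - 5)*(n + 3)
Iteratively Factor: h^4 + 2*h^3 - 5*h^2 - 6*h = (h)*(h^3 + 2*h^2 - 5*h - 6) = h*(h - 2)*(h^2 + 4*h + 3) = h*(h - 2)*(h + 3)*(h + 1)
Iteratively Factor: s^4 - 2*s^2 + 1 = (s - 1)*(s^3 + s^2 - s - 1) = (s - 1)*(s + 1)*(s^2 - 1) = (s - 1)*(s + 1)^2*(s - 1)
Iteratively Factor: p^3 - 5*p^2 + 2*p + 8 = (p + 1)*(p^2 - 6*p + 8) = (p - 4)*(p + 1)*(p - 2)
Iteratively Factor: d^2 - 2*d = (d)*(d - 2)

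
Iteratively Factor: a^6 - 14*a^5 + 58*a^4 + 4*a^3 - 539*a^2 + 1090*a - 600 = (a - 4)*(a^5 - 10*a^4 + 18*a^3 + 76*a^2 - 235*a + 150) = (a - 4)*(a - 1)*(a^4 - 9*a^3 + 9*a^2 + 85*a - 150) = (a - 5)*(a - 4)*(a - 1)*(a^3 - 4*a^2 - 11*a + 30) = (a - 5)*(a - 4)*(a - 2)*(a - 1)*(a^2 - 2*a - 15) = (a - 5)^2*(a - 4)*(a - 2)*(a - 1)*(a + 3)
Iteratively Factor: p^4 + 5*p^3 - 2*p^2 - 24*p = (p - 2)*(p^3 + 7*p^2 + 12*p) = (p - 2)*(p + 4)*(p^2 + 3*p) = p*(p - 2)*(p + 4)*(p + 3)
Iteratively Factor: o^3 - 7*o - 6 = (o - 3)*(o^2 + 3*o + 2) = (o - 3)*(o + 1)*(o + 2)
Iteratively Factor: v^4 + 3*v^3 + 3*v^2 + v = (v + 1)*(v^3 + 2*v^2 + v) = (v + 1)^2*(v^2 + v) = v*(v + 1)^2*(v + 1)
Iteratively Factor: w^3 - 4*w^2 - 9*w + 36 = (w - 4)*(w^2 - 9) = (w - 4)*(w - 3)*(w + 3)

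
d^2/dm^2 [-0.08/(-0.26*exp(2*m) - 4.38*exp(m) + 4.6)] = (-(0.0832*exp(m) + 0.3504)*(0.26*exp(2*m) + 4.38*exp(m) - 4.6) + 0.08*(0.52*exp(m) + 4.38)*(1.04*exp(m) + 8.76)*exp(m))*exp(m)/(0.26*exp(2*m) + 4.38*exp(m) - 4.6)^3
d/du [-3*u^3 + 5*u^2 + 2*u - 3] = -9*u^2 + 10*u + 2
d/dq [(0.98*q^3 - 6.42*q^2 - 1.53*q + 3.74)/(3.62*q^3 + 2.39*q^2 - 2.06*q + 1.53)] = (25.5826*q^4 + 7.03959999999999*q^3 - 19.2363*q^2 - 37.5224*q + 5.3635)/(13.1044*q^6 + 17.3036*q^5 - 9.2023*q^4 + 1.2304*q^3 + 11.557*q^2 - 6.3036*q + 2.3409)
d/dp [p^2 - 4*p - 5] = 2*p - 4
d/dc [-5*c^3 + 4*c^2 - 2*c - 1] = -15*c^2 + 8*c - 2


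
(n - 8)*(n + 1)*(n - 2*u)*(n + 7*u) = n^4 + 5*n^3*u - 7*n^3 - 14*n^2*u^2 - 35*n^2*u - 8*n^2 + 98*n*u^2 - 40*n*u + 112*u^2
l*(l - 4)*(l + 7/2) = l^3 - l^2/2 - 14*l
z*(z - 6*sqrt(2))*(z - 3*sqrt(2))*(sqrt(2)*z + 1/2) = sqrt(2)*z^4 - 35*z^3/2 + 63*sqrt(2)*z^2/2 + 18*z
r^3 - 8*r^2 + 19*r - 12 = (r - 4)*(r - 3)*(r - 1)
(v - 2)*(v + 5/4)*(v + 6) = v^3 + 21*v^2/4 - 7*v - 15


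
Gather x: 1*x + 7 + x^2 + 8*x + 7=x^2 + 9*x + 14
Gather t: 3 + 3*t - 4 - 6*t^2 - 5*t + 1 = -6*t^2 - 2*t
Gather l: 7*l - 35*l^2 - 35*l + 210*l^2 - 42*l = 175*l^2 - 70*l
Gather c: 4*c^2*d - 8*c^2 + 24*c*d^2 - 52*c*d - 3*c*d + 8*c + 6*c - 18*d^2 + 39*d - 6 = c^2*(4*d - 8) + c*(24*d^2 - 55*d + 14) - 18*d^2 + 39*d - 6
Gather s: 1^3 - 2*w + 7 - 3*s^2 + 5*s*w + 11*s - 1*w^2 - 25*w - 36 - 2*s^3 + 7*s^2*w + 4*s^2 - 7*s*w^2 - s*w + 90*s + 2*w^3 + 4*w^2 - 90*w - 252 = -2*s^3 + s^2*(7*w + 1) + s*(-7*w^2 + 4*w + 101) + 2*w^3 + 3*w^2 - 117*w - 280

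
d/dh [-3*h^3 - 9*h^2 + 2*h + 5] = -9*h^2 - 18*h + 2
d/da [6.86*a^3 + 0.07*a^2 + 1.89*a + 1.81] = 20.58*a^2 + 0.14*a + 1.89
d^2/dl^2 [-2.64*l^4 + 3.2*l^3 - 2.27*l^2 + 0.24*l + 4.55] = -31.68*l^2 + 19.2*l - 4.54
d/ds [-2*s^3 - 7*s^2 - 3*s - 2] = -6*s^2 - 14*s - 3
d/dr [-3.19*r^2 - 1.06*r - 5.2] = -6.38*r - 1.06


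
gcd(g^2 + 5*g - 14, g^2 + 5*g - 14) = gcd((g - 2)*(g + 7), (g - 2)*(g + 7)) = g^2 + 5*g - 14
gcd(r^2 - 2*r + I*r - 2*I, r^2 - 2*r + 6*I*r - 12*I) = r - 2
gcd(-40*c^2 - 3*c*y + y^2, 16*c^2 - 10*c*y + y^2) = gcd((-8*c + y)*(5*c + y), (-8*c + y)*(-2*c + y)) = -8*c + y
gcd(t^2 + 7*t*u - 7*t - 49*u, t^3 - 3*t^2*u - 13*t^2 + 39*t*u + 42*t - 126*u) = t - 7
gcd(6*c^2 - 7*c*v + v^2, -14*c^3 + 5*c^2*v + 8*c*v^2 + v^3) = -c + v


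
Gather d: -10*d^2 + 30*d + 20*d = -10*d^2 + 50*d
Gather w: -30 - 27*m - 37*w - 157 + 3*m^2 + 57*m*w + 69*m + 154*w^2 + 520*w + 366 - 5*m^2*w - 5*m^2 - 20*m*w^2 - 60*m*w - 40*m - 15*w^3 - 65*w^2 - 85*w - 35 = -2*m^2 + 2*m - 15*w^3 + w^2*(89 - 20*m) + w*(-5*m^2 - 3*m + 398) + 144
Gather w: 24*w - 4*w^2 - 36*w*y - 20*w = -4*w^2 + w*(4 - 36*y)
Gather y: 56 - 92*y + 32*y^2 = 32*y^2 - 92*y + 56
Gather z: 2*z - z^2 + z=-z^2 + 3*z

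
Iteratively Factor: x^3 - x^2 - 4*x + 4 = (x + 2)*(x^2 - 3*x + 2) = (x - 2)*(x + 2)*(x - 1)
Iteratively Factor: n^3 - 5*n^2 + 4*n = (n - 4)*(n^2 - n) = n*(n - 4)*(n - 1)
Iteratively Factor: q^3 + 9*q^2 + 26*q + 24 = (q + 2)*(q^2 + 7*q + 12) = (q + 2)*(q + 4)*(q + 3)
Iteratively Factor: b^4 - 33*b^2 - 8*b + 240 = (b - 3)*(b^3 + 3*b^2 - 24*b - 80) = (b - 3)*(b + 4)*(b^2 - b - 20) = (b - 3)*(b + 4)^2*(b - 5)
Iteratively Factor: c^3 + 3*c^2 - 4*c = (c + 4)*(c^2 - c) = (c - 1)*(c + 4)*(c)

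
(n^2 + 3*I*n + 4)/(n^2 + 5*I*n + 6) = (n + 4*I)/(n + 6*I)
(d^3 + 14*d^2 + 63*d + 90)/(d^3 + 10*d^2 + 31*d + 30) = (d + 6)/(d + 2)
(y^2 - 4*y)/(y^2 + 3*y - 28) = y/(y + 7)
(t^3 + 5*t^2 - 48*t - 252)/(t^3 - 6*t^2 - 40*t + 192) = (t^2 - t - 42)/(t^2 - 12*t + 32)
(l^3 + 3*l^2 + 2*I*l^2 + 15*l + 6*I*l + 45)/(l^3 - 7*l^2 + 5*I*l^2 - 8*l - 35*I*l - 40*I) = (l^2 + 3*l*(1 - I) - 9*I)/(l^2 - 7*l - 8)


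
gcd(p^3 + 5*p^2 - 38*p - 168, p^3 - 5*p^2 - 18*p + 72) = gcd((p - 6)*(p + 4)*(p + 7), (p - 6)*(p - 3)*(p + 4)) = p^2 - 2*p - 24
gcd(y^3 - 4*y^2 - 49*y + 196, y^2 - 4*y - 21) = y - 7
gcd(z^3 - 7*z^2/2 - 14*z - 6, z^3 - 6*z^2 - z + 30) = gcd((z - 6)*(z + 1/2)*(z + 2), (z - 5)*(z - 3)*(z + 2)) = z + 2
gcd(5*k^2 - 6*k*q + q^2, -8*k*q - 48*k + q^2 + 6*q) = 1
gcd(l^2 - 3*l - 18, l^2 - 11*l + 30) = l - 6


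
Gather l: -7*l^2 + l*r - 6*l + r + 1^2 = -7*l^2 + l*(r - 6) + r + 1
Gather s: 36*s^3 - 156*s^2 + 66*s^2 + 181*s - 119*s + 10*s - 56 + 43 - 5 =36*s^3 - 90*s^2 + 72*s - 18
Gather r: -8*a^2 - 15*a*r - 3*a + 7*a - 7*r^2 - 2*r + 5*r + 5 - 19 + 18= -8*a^2 + 4*a - 7*r^2 + r*(3 - 15*a) + 4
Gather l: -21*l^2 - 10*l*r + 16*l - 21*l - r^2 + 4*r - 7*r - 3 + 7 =-21*l^2 + l*(-10*r - 5) - r^2 - 3*r + 4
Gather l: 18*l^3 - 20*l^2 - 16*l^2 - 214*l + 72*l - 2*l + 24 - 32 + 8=18*l^3 - 36*l^2 - 144*l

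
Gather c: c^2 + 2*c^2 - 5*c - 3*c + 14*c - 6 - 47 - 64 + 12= 3*c^2 + 6*c - 105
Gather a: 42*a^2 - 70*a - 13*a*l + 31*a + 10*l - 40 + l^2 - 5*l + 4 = 42*a^2 + a*(-13*l - 39) + l^2 + 5*l - 36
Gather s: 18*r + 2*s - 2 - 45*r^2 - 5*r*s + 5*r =-45*r^2 + 23*r + s*(2 - 5*r) - 2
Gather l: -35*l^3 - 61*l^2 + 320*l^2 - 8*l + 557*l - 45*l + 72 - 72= -35*l^3 + 259*l^2 + 504*l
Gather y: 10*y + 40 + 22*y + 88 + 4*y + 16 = 36*y + 144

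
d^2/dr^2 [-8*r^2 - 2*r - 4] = -16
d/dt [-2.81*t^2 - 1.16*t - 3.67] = -5.62*t - 1.16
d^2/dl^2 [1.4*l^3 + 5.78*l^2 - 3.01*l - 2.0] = 8.4*l + 11.56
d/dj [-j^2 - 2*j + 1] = -2*j - 2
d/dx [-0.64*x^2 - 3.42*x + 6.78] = -1.28*x - 3.42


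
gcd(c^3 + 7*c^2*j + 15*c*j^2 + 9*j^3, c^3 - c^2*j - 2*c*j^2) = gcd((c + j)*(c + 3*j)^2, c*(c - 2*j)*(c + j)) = c + j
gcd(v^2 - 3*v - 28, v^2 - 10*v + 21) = v - 7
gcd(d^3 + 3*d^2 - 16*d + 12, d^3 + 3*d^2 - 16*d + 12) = d^3 + 3*d^2 - 16*d + 12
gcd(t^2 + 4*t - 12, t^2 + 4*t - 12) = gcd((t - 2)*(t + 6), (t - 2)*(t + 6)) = t^2 + 4*t - 12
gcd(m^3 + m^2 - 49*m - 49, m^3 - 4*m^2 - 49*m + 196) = m^2 - 49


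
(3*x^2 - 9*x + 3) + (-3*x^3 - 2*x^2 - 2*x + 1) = -3*x^3 + x^2 - 11*x + 4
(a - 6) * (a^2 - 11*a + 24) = a^3 - 17*a^2 + 90*a - 144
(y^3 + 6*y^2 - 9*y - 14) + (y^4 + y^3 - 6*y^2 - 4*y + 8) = y^4 + 2*y^3 - 13*y - 6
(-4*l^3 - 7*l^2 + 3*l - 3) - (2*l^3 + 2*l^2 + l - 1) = -6*l^3 - 9*l^2 + 2*l - 2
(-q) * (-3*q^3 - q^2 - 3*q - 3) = 3*q^4 + q^3 + 3*q^2 + 3*q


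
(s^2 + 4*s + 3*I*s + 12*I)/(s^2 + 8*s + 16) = (s + 3*I)/(s + 4)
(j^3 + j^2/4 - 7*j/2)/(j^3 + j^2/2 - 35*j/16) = 4*(4*j^2 + j - 14)/(16*j^2 + 8*j - 35)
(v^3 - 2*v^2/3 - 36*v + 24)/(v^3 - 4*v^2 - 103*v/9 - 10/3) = 3*(3*v^2 + 16*v - 12)/(9*v^2 + 18*v + 5)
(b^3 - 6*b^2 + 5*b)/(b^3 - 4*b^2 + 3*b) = (b - 5)/(b - 3)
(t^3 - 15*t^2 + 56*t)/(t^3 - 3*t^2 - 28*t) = (t - 8)/(t + 4)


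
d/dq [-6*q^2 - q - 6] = -12*q - 1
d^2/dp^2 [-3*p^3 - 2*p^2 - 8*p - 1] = -18*p - 4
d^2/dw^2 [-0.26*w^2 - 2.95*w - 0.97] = -0.520000000000000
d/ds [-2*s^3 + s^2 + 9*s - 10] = -6*s^2 + 2*s + 9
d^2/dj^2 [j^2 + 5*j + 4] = 2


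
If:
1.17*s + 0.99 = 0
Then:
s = -0.85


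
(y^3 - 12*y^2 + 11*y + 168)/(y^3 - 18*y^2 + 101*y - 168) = (y + 3)/(y - 3)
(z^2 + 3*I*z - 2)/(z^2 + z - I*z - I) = (z^2 + 3*I*z - 2)/(z^2 + z - I*z - I)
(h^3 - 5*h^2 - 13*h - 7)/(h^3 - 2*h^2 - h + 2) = (h^2 - 6*h - 7)/(h^2 - 3*h + 2)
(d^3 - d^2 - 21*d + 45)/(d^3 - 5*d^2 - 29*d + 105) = (d - 3)/(d - 7)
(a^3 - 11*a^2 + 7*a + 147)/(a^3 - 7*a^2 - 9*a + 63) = (a - 7)/(a - 3)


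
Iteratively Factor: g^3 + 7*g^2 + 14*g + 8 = (g + 1)*(g^2 + 6*g + 8) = (g + 1)*(g + 2)*(g + 4)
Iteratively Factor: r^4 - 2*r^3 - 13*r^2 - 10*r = (r + 2)*(r^3 - 4*r^2 - 5*r) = r*(r + 2)*(r^2 - 4*r - 5) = r*(r - 5)*(r + 2)*(r + 1)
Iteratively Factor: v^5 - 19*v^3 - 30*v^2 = (v)*(v^4 - 19*v^2 - 30*v) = v*(v - 5)*(v^3 + 5*v^2 + 6*v) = v*(v - 5)*(v + 3)*(v^2 + 2*v) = v*(v - 5)*(v + 2)*(v + 3)*(v)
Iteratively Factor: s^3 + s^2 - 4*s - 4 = (s + 2)*(s^2 - s - 2) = (s + 1)*(s + 2)*(s - 2)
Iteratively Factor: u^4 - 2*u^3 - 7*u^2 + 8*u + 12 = (u - 2)*(u^3 - 7*u - 6) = (u - 3)*(u - 2)*(u^2 + 3*u + 2) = (u - 3)*(u - 2)*(u + 2)*(u + 1)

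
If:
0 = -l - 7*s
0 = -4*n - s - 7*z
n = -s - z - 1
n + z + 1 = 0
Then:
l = 0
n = -7/3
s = 0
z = 4/3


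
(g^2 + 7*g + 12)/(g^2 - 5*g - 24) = (g + 4)/(g - 8)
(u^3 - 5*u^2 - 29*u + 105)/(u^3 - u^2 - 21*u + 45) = (u - 7)/(u - 3)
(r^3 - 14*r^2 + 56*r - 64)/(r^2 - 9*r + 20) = (r^2 - 10*r + 16)/(r - 5)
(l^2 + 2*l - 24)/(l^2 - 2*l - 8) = (l + 6)/(l + 2)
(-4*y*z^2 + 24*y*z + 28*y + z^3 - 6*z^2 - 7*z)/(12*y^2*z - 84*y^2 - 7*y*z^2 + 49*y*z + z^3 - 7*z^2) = (-z - 1)/(3*y - z)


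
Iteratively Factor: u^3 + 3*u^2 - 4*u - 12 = (u + 2)*(u^2 + u - 6) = (u - 2)*(u + 2)*(u + 3)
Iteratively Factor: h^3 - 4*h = (h)*(h^2 - 4) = h*(h + 2)*(h - 2)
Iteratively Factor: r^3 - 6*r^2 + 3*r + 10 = (r - 5)*(r^2 - r - 2) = (r - 5)*(r + 1)*(r - 2)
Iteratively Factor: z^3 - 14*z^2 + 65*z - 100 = (z - 5)*(z^2 - 9*z + 20) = (z - 5)^2*(z - 4)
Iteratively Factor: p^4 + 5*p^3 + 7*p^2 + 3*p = (p + 3)*(p^3 + 2*p^2 + p) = (p + 1)*(p + 3)*(p^2 + p) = (p + 1)^2*(p + 3)*(p)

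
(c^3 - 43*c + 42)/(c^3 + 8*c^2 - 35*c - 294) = (c - 1)/(c + 7)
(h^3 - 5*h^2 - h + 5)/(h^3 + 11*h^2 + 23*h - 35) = (h^2 - 4*h - 5)/(h^2 + 12*h + 35)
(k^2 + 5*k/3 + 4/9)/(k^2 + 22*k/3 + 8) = (k + 1/3)/(k + 6)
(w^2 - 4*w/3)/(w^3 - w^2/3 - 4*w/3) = 1/(w + 1)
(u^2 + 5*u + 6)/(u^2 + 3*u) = (u + 2)/u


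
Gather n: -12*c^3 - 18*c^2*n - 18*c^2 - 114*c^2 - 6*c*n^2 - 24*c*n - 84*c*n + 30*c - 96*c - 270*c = -12*c^3 - 132*c^2 - 6*c*n^2 - 336*c + n*(-18*c^2 - 108*c)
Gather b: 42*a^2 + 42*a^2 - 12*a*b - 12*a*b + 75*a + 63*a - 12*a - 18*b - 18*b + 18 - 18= 84*a^2 + 126*a + b*(-24*a - 36)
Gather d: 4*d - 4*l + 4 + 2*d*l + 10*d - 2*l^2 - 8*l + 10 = d*(2*l + 14) - 2*l^2 - 12*l + 14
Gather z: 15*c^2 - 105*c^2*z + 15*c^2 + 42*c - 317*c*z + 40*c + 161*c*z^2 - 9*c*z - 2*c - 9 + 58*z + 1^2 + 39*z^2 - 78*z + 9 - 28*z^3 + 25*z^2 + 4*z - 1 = 30*c^2 + 80*c - 28*z^3 + z^2*(161*c + 64) + z*(-105*c^2 - 326*c - 16)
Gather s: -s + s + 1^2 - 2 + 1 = 0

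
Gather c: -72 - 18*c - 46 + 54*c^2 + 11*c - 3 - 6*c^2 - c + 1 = 48*c^2 - 8*c - 120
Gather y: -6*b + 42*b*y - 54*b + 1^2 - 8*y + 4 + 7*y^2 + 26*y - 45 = -60*b + 7*y^2 + y*(42*b + 18) - 40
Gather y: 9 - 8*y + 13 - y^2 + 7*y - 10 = -y^2 - y + 12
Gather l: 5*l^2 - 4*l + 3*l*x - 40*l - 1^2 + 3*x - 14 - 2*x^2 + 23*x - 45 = 5*l^2 + l*(3*x - 44) - 2*x^2 + 26*x - 60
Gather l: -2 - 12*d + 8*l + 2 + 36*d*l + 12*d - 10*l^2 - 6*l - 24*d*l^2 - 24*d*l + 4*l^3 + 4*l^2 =4*l^3 + l^2*(-24*d - 6) + l*(12*d + 2)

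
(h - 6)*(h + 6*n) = h^2 + 6*h*n - 6*h - 36*n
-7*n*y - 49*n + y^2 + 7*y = (-7*n + y)*(y + 7)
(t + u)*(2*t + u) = 2*t^2 + 3*t*u + u^2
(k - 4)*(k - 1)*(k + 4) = k^3 - k^2 - 16*k + 16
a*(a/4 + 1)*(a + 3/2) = a^3/4 + 11*a^2/8 + 3*a/2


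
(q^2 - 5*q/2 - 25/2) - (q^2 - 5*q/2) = -25/2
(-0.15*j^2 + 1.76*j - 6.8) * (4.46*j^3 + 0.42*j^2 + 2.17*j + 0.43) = -0.669*j^5 + 7.7866*j^4 - 29.9143*j^3 + 0.8987*j^2 - 13.9992*j - 2.924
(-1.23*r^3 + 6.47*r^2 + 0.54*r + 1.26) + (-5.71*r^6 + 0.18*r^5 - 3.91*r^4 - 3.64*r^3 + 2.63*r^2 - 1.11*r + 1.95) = -5.71*r^6 + 0.18*r^5 - 3.91*r^4 - 4.87*r^3 + 9.1*r^2 - 0.57*r + 3.21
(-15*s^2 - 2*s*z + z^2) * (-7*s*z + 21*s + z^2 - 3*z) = 105*s^3*z - 315*s^3 - s^2*z^2 + 3*s^2*z - 9*s*z^3 + 27*s*z^2 + z^4 - 3*z^3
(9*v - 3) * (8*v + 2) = 72*v^2 - 6*v - 6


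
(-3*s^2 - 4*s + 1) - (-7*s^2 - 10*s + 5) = 4*s^2 + 6*s - 4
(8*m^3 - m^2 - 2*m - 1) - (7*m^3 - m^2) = m^3 - 2*m - 1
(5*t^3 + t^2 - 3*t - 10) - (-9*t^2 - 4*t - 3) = 5*t^3 + 10*t^2 + t - 7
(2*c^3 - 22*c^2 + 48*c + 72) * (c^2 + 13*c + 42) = 2*c^5 + 4*c^4 - 154*c^3 - 228*c^2 + 2952*c + 3024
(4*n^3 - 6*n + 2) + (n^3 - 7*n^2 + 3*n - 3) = 5*n^3 - 7*n^2 - 3*n - 1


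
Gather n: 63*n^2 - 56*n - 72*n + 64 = 63*n^2 - 128*n + 64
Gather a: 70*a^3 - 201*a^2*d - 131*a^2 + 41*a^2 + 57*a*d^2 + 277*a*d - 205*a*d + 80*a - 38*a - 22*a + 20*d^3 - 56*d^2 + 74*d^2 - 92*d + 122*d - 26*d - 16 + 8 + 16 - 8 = 70*a^3 + a^2*(-201*d - 90) + a*(57*d^2 + 72*d + 20) + 20*d^3 + 18*d^2 + 4*d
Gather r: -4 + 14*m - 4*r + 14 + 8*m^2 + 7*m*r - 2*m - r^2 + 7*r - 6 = 8*m^2 + 12*m - r^2 + r*(7*m + 3) + 4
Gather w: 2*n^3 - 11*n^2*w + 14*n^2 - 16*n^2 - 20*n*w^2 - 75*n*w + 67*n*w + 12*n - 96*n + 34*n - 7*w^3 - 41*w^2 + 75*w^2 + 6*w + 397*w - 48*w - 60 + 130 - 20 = 2*n^3 - 2*n^2 - 50*n - 7*w^3 + w^2*(34 - 20*n) + w*(-11*n^2 - 8*n + 355) + 50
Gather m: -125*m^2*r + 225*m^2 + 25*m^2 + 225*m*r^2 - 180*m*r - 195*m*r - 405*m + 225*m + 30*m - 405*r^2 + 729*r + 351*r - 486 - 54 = m^2*(250 - 125*r) + m*(225*r^2 - 375*r - 150) - 405*r^2 + 1080*r - 540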